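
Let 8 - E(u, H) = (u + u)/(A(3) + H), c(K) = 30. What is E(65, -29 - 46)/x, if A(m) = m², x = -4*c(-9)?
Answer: -329/3960 ≈ -0.083081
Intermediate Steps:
x = -120 (x = -4*30 = -120)
E(u, H) = 8 - 2*u/(9 + H) (E(u, H) = 8 - (u + u)/(3² + H) = 8 - 2*u/(9 + H))
E(65, -29 - 46)/x = (2*(36 - 1*65 + 4*(-29 - 46))/(9 + (-29 - 46)))/(-120) = (2*(36 - 65 + 4*(-75))/(9 - 75))*(-1/120) = (2*(36 - 65 - 300)/(-66))*(-1/120) = (2*(-1/66)*(-329))*(-1/120) = (329/33)*(-1/120) = -329/3960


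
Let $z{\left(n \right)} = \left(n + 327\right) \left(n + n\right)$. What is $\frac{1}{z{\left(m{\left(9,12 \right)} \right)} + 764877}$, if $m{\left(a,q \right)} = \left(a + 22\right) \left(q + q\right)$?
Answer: $\frac{1}{2358525} \approx 4.2399 \cdot 10^{-7}$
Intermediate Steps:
$m{\left(a,q \right)} = 2 q \left(22 + a\right)$ ($m{\left(a,q \right)} = \left(22 + a\right) 2 q = 2 q \left(22 + a\right)$)
$z{\left(n \right)} = 2 n \left(327 + n\right)$ ($z{\left(n \right)} = \left(327 + n\right) 2 n = 2 n \left(327 + n\right)$)
$\frac{1}{z{\left(m{\left(9,12 \right)} \right)} + 764877} = \frac{1}{2 \cdot 2 \cdot 12 \left(22 + 9\right) \left(327 + 2 \cdot 12 \left(22 + 9\right)\right) + 764877} = \frac{1}{2 \cdot 2 \cdot 12 \cdot 31 \left(327 + 2 \cdot 12 \cdot 31\right) + 764877} = \frac{1}{2 \cdot 744 \left(327 + 744\right) + 764877} = \frac{1}{2 \cdot 744 \cdot 1071 + 764877} = \frac{1}{1593648 + 764877} = \frac{1}{2358525}$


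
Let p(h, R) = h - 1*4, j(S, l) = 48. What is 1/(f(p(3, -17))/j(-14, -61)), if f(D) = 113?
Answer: 48/113 ≈ 0.42478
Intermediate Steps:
p(h, R) = -4 + h (p(h, R) = h - 4 = -4 + h)
1/(f(p(3, -17))/j(-14, -61)) = 1/(113/48) = 48/113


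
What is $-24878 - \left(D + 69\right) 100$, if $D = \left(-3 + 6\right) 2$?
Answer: $-32378$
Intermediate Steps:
$D = 6$ ($D = 3 \cdot 2 = 6$)
$-24878 - \left(D + 69\right) 100 = -24878 - \left(6 + 69\right) 100 = -24878 - 75 \cdot 100 = -24878 - 7500 = -32378$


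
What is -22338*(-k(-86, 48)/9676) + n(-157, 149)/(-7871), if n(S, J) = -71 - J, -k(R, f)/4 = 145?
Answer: -25493715530/19039949 ≈ -1339.0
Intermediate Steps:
k(R, f) = -580 (k(R, f) = -4*145 = -580)
-22338*(-k(-86, 48)/9676) + n(-157, 149)/(-7871) = -22338/((-9676/(-580))) + (-71 - 1*149)/(-7871) = -22338/((-9676*(-1/580))) + (-71 - 149)*(-1/7871) = -22338/2419/145 - 220*(-1/7871) = -22338*145/2419 + 220/7871 = -3239010/2419 + 220/7871 = -25493715530/19039949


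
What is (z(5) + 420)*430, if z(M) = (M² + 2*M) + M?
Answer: 197800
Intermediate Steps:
z(M) = M² + 3*M
(z(5) + 420)*430 = (5*(3 + 5) + 420)*430 = (5*8 + 420)*430 = (40 + 420)*430 = 460*430 = 197800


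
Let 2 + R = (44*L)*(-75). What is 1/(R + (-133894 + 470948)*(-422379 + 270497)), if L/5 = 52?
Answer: -1/51193293630 ≈ -1.9534e-11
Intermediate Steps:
L = 260 (L = 5*52 = 260)
R = -858002 (R = -2 + (44*260)*(-75) = -2 + 11440*(-75) = -2 - 858000 = -858002)
1/(R + (-133894 + 470948)*(-422379 + 270497)) = 1/(-858002 + (-133894 + 470948)*(-422379 + 270497)) = 1/(-858002 + 337054*(-151882)) = 1/(-858002 - 51192435628) = 1/(-51193293630) = -1/51193293630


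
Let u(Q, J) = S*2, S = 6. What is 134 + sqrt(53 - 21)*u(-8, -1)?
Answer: 134 + 48*sqrt(2) ≈ 201.88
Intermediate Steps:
u(Q, J) = 12 (u(Q, J) = 6*2 = 12)
134 + sqrt(53 - 21)*u(-8, -1) = 134 + sqrt(53 - 21)*12 = 134 + sqrt(32)*12 = 134 + (4*sqrt(2))*12 = 134 + 48*sqrt(2)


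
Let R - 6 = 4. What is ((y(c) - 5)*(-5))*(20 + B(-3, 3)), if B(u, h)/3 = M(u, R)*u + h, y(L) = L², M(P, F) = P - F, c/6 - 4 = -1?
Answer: -232870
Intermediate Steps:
R = 10 (R = 6 + 4 = 10)
c = 18 (c = 24 + 6*(-1) = 24 - 6 = 18)
B(u, h) = 3*h + 3*u*(-10 + u) (B(u, h) = 3*((u - 1*10)*u + h) = 3*((u - 10)*u + h) = 3*((-10 + u)*u + h) = 3*(u*(-10 + u) + h) = 3*(h + u*(-10 + u)) = 3*h + 3*u*(-10 + u))
((y(c) - 5)*(-5))*(20 + B(-3, 3)) = ((18² - 5)*(-5))*(20 + (3*3 + 3*(-3)*(-10 - 3))) = ((324 - 5)*(-5))*(20 + (9 + 3*(-3)*(-13))) = (319*(-5))*(20 + (9 + 117)) = -1595*(20 + 126) = -1595*146 = -232870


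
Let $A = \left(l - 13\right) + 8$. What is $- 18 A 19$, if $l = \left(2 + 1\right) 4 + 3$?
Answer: $-3420$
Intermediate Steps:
$l = 15$ ($l = 3 \cdot 4 + 3 = 12 + 3 = 15$)
$A = 10$ ($A = \left(15 - 13\right) + 8 = 2 + 8 = 10$)
$- 18 A 19 = \left(-18\right) 10 \cdot 19 = \left(-180\right) 19 = -3420$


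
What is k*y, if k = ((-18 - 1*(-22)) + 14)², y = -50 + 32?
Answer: -5832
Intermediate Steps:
y = -18
k = 324 (k = ((-18 + 22) + 14)² = (4 + 14)² = 18² = 324)
k*y = 324*(-18) = -5832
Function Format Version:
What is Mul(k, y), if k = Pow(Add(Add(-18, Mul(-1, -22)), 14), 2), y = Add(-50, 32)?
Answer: -5832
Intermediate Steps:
y = -18
k = 324 (k = Pow(Add(Add(-18, 22), 14), 2) = Pow(Add(4, 14), 2) = Pow(18, 2) = 324)
Mul(k, y) = Mul(324, -18) = -5832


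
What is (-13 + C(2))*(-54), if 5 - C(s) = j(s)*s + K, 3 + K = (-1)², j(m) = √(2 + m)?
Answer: 540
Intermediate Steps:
K = -2 (K = -3 + (-1)² = -3 + 1 = -2)
C(s) = 7 - s*√(2 + s) (C(s) = 5 - (√(2 + s)*s - 2) = 5 - (s*√(2 + s) - 2) = 5 - (-2 + s*√(2 + s)) = 5 + (2 - s*√(2 + s)) = 7 - s*√(2 + s))
(-13 + C(2))*(-54) = (-13 + (7 - 1*2*√(2 + 2)))*(-54) = (-13 + (7 - 1*2*√4))*(-54) = (-13 + (7 - 1*2*2))*(-54) = (-13 + (7 - 4))*(-54) = (-13 + 3)*(-54) = -10*(-54) = 540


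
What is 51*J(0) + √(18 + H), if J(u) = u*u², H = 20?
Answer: √38 ≈ 6.1644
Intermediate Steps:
J(u) = u³
51*J(0) + √(18 + H) = 51*0³ + √(18 + 20) = 51*0 + √38 = 0 + √38 = √38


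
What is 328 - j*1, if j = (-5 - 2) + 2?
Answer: 333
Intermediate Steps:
j = -5 (j = -7 + 2 = -5)
328 - j*1 = 328 - (-5*1) = 328 - (-5) = 328 - 1*(-5) = 328 + 5 = 333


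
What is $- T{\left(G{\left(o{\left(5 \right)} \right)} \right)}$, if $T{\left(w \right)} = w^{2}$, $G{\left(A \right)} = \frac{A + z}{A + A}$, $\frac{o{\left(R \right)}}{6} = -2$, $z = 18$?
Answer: $- \frac{1}{16} \approx -0.0625$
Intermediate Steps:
$o{\left(R \right)} = -12$ ($o{\left(R \right)} = 6 \left(-2\right) = -12$)
$G{\left(A \right)} = \frac{18 + A}{2 A}$ ($G{\left(A \right)} = \frac{A + 18}{A + A} = \frac{18 + A}{2 A}$)
$- T{\left(G{\left(o{\left(5 \right)} \right)} \right)} = - \left(\frac{18 - 12}{2 \left(-12\right)}\right)^{2} = - \left(\frac{1}{2} \left(- \frac{1}{12}\right) 6\right)^{2} = - \left(- \frac{1}{4}\right)^{2} = \left(-1\right) \frac{1}{16} = - \frac{1}{16}$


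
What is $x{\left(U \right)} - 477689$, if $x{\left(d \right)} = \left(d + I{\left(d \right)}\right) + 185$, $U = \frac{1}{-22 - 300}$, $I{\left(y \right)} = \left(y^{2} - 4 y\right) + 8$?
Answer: $- \frac{49508694297}{103684} \approx -4.775 \cdot 10^{5}$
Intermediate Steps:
$I{\left(y \right)} = 8 + y^{2} - 4 y$
$U = - \frac{1}{322}$ ($U = \frac{1}{-322} = - \frac{1}{322} \approx -0.0031056$)
$x{\left(d \right)} = 193 + d^{2} - 3 d$ ($x{\left(d \right)} = \left(d + \left(8 + d^{2} - 4 d\right)\right) + 185 = \left(8 + d^{2} - 3 d\right) + 185 = 193 + d^{2} - 3 d$)
$x{\left(U \right)} - 477689 = \left(193 + \left(- \frac{1}{322}\right)^{2} - - \frac{3}{322}\right) - 477689 = \left(193 + \frac{1}{103684} + \frac{3}{322}\right) - 477689 = \frac{20011979}{103684} - 477689 = - \frac{49508694297}{103684}$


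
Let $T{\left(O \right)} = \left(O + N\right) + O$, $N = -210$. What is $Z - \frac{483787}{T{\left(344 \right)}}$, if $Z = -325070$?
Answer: $- \frac{155867247}{478} \approx -3.2608 \cdot 10^{5}$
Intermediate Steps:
$T{\left(O \right)} = -210 + 2 O$ ($T{\left(O \right)} = \left(O - 210\right) + O = \left(-210 + O\right) + O = -210 + 2 O$)
$Z - \frac{483787}{T{\left(344 \right)}} = -325070 - \frac{483787}{-210 + 2 \cdot 344} = -325070 - \frac{483787}{-210 + 688} = -325070 - \frac{483787}{478} = - \frac{155867247}{478}$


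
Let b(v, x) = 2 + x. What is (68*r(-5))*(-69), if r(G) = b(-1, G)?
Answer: 14076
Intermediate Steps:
r(G) = 2 + G
(68*r(-5))*(-69) = (68*(2 - 5))*(-69) = (68*(-3))*(-69) = -204*(-69) = 14076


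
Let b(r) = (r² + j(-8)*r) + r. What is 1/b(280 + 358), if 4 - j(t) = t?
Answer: 1/415338 ≈ 2.4077e-6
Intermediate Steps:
j(t) = 4 - t
b(r) = r² + 13*r (b(r) = (r² + (4 - 1*(-8))*r) + r = (r² + (4 + 8)*r) + r = (r² + 12*r) + r = r² + 13*r)
1/b(280 + 358) = 1/((280 + 358)*(13 + (280 + 358))) = 1/(638*(13 + 638)) = 1/(638*651) = 1/415338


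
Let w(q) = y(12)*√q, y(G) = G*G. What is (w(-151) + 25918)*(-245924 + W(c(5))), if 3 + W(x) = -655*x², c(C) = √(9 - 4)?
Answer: -6458817436 - 35885088*I*√151 ≈ -6.4588e+9 - 4.4096e+8*I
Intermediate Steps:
c(C) = √5
y(G) = G²
W(x) = -3 - 655*x²
w(q) = 144*√q (w(q) = 12²*√q = 144*√q)
(w(-151) + 25918)*(-245924 + W(c(5))) = (144*√(-151) + 25918)*(-245924 + (-3 - 655*(√5)²)) = (144*(I*√151) + 25918)*(-245924 + (-3 - 655*5)) = (144*I*√151 + 25918)*(-245924 + (-3 - 3275)) = (25918 + 144*I*√151)*(-245924 - 3278) = (25918 + 144*I*√151)*(-249202) = -6458817436 - 35885088*I*√151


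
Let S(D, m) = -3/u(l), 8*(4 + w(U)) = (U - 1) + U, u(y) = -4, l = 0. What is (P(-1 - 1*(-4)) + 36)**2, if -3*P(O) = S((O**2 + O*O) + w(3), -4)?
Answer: 20449/16 ≈ 1278.1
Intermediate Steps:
w(U) = -33/8 + U/4 (w(U) = -4 + ((U - 1) + U)/8 = -4 + ((-1 + U) + U)/8 = -4 + (-1 + 2*U)/8 = -4 + (-1/8 + U/4) = -33/8 + U/4)
S(D, m) = 3/4 (S(D, m) = -3/(-4) = -3*(-1/4) = 3/4)
P(O) = -1/4 (P(O) = -1/3*3/4 = -1/4)
(P(-1 - 1*(-4)) + 36)**2 = (-1/4 + 36)**2 = (143/4)**2 = 20449/16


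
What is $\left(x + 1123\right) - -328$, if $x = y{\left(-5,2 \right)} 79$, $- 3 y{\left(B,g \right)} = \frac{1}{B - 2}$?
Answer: $\frac{30550}{21} \approx 1454.8$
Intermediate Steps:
$y{\left(B,g \right)} = - \frac{1}{3 \left(-2 + B\right)}$ ($y{\left(B,g \right)} = - \frac{1}{3 \left(B - 2\right)} = - \frac{1}{3 \left(-2 + B\right)}$)
$x = \frac{79}{21}$ ($x = - \frac{1}{-6 + 3 \left(-5\right)} 79 = - \frac{1}{-6 - 15} \cdot 79 = - \frac{1}{-21} \cdot 79 = \left(-1\right) \left(- \frac{1}{21}\right) 79 = \frac{1}{21} \cdot 79 = \frac{79}{21} \approx 3.7619$)
$\left(x + 1123\right) - -328 = \left(\frac{79}{21} + 1123\right) - -328 = \frac{23662}{21} + \left(-826 + 1154\right) = \frac{23662}{21} + 328 = \frac{30550}{21}$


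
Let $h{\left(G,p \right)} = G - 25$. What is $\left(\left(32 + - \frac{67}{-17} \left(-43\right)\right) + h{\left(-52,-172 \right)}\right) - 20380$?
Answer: $- \frac{350106}{17} \approx -20594.0$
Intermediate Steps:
$h{\left(G,p \right)} = -25 + G$ ($h{\left(G,p \right)} = G - 25 = -25 + G$)
$\left(\left(32 + - \frac{67}{-17} \left(-43\right)\right) + h{\left(-52,-172 \right)}\right) - 20380 = \left(\left(32 + - \frac{67}{-17} \left(-43\right)\right) - 77\right) - 20380 = \left(\left(32 + \left(-67\right) \left(- \frac{1}{17}\right) \left(-43\right)\right) - 77\right) - 20380 = \left(\left(32 + \frac{67}{17} \left(-43\right)\right) - 77\right) - 20380 = \left(\left(32 - \frac{2881}{17}\right) - 77\right) - 20380 = \left(- \frac{2337}{17} - 77\right) - 20380 = - \frac{3646}{17} - 20380 = - \frac{350106}{17}$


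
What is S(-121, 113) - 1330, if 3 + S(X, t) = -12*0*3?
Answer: -1333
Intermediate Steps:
S(X, t) = -3 (S(X, t) = -3 - 12*0*3 = -3 - 6*0*3 = -3 + 0*3 = -3 + 0 = -3)
S(-121, 113) - 1330 = -3 - 1330 = -1333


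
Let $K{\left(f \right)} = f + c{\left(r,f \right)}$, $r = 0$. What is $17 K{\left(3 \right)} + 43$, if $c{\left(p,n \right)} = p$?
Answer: $94$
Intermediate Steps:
$K{\left(f \right)} = f$ ($K{\left(f \right)} = f + 0 = f$)
$17 K{\left(3 \right)} + 43 = 17 \cdot 3 + 43 = 51 + 43 = 94$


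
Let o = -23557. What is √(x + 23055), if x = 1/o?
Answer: √12793962977138/23557 ≈ 151.84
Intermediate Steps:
x = -1/23557 (x = 1/(-23557) = -1/23557 ≈ -4.2450e-5)
√(x + 23055) = √(-1/23557 + 23055) = √(543106634/23557) = √12793962977138/23557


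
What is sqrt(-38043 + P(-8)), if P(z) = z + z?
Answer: I*sqrt(38059) ≈ 195.09*I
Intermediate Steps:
P(z) = 2*z
sqrt(-38043 + P(-8)) = sqrt(-38043 + 2*(-8)) = sqrt(-38043 - 16) = sqrt(-38059) = I*sqrt(38059)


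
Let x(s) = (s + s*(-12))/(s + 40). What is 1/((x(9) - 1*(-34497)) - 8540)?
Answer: 49/1271794 ≈ 3.8528e-5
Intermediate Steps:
x(s) = -11*s/(40 + s) (x(s) = (s - 12*s)/(40 + s) = (-11*s)/(40 + s) = -11*s/(40 + s))
1/((x(9) - 1*(-34497)) - 8540) = 1/((-11*9/(40 + 9) - 1*(-34497)) - 8540) = 1/((-11*9/49 + 34497) - 8540) = 1/((-11*9*1/49 + 34497) - 8540) = 1/((-99/49 + 34497) - 8540) = 1/(1690254/49 - 8540) = 1/(1271794/49) = 49/1271794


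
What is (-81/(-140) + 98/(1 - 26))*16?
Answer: -9356/175 ≈ -53.463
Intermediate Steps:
(-81/(-140) + 98/(1 - 26))*16 = (-81*(-1/140) + 98/(-25))*16 = (81/140 + 98*(-1/25))*16 = (81/140 - 98/25)*16 = -2339/700*16 = -9356/175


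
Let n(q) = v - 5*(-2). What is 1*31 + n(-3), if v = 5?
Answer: 46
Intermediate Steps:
n(q) = 15 (n(q) = 5 - 5*(-2) = 5 + 10 = 15)
1*31 + n(-3) = 1*31 + 15 = 31 + 15 = 46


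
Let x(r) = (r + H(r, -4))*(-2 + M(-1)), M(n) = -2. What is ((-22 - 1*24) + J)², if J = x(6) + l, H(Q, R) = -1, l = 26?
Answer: 1600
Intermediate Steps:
x(r) = 4 - 4*r (x(r) = (r - 1)*(-2 - 2) = (-1 + r)*(-4) = 4 - 4*r)
J = 6 (J = (4 - 4*6) + 26 = (4 - 24) + 26 = -20 + 26 = 6)
((-22 - 1*24) + J)² = ((-22 - 1*24) + 6)² = ((-22 - 24) + 6)² = (-46 + 6)² = (-40)² = 1600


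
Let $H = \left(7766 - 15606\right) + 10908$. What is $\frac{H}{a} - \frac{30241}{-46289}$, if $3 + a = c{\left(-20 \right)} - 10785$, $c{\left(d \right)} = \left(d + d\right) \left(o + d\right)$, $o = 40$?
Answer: $\frac{52104514}{134099233} \approx 0.38855$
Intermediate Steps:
$H = 3068$ ($H = -7840 + 10908 = 3068$)
$c{\left(d \right)} = 2 d \left(40 + d\right)$ ($c{\left(d \right)} = \left(d + d\right) \left(40 + d\right) = 2 d \left(40 + d\right)$)
$a = -11588$ ($a = -3 - \left(10785 + 40 \left(40 - 20\right)\right) = -3 - \left(10785 + 40 \cdot 20\right) = -3 - 11585 = -11588$)
$\frac{H}{a} - \frac{30241}{-46289} = \frac{3068}{-11588} - \frac{30241}{-46289} = 3068 \left(- \frac{1}{11588}\right) - - \frac{30241}{46289} = - \frac{767}{2897} + \frac{30241}{46289} = \frac{52104514}{134099233}$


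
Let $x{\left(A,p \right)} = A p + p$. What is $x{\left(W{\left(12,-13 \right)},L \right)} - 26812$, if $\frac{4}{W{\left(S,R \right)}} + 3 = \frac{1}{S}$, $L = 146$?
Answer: $- \frac{940318}{35} \approx -26866.0$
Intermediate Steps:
$W{\left(S,R \right)} = \frac{4}{-3 + \frac{1}{S}}$
$x{\left(A,p \right)} = p + A p$
$x{\left(W{\left(12,-13 \right)},L \right)} - 26812 = 146 \left(1 - \frac{48}{-1 + 3 \cdot 12}\right) - 26812 = 146 \left(1 - \frac{48}{-1 + 36}\right) - 26812 = 146 \left(1 - \frac{48}{35}\right) - 26812 = 146 \left(- \frac{13}{35}\right) - 26812 = - \frac{1898}{35} - 26812 = - \frac{940318}{35}$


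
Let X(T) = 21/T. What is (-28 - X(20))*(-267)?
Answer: 155127/20 ≈ 7756.4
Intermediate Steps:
(-28 - X(20))*(-267) = (-28 - 21/20)*(-267) = -581/20*(-267) = 155127/20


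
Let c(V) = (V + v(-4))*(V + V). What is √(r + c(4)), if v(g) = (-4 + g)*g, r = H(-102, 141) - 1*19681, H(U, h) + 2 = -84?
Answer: I*√19479 ≈ 139.57*I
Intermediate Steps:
H(U, h) = -86 (H(U, h) = -2 - 84 = -86)
r = -19767 (r = -86 - 1*19681 = -86 - 19681 = -19767)
v(g) = g*(-4 + g)
c(V) = 2*V*(32 + V) (c(V) = (V - 4*(-4 - 4))*(V + V) = (V - 4*(-8))*(2*V) = (V + 32)*(2*V) = (32 + V)*(2*V) = 2*V*(32 + V))
√(r + c(4)) = √(-19767 + 2*4*(32 + 4)) = √(-19767 + 2*4*36) = √(-19767 + 288) = √(-19479) = I*√19479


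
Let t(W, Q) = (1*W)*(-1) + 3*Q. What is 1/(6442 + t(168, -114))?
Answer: 1/5932 ≈ 0.00016858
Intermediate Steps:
t(W, Q) = -W + 3*Q (t(W, Q) = W*(-1) + 3*Q = -W + 3*Q)
1/(6442 + t(168, -114)) = 1/(6442 + (-1*168 + 3*(-114))) = 1/(6442 + (-168 - 342)) = 1/(6442 - 510) = 1/5932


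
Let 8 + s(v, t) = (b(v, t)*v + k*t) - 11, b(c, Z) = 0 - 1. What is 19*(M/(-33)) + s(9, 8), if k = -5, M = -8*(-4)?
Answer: -2852/33 ≈ -86.424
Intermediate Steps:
b(c, Z) = -1
M = 32
s(v, t) = -19 - v - 5*t (s(v, t) = -8 + ((-v - 5*t) - 11) = -8 + (-11 - v - 5*t) = -19 - v - 5*t)
19*(M/(-33)) + s(9, 8) = 19*(32/(-33)) + (-19 - 1*9 - 5*8) = 19*(32*(-1/33)) + (-19 - 9 - 40) = 19*(-32/33) - 68 = -608/33 - 68 = -2852/33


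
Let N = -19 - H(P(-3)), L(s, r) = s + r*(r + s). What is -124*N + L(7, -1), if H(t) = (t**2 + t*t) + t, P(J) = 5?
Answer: 9177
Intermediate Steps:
H(t) = t + 2*t**2 (H(t) = (t**2 + t**2) + t = 2*t**2 + t = t + 2*t**2)
N = -74 (N = -19 - 5*(1 + 2*5) = -19 - 5*(1 + 10) = -19 - 5*11 = -19 - 1*55 = -19 - 55 = -74)
-124*N + L(7, -1) = -124*(-74) + (7 + (-1)**2 - 1*7) = 9176 + (7 + 1 - 7) = 9176 + 1 = 9177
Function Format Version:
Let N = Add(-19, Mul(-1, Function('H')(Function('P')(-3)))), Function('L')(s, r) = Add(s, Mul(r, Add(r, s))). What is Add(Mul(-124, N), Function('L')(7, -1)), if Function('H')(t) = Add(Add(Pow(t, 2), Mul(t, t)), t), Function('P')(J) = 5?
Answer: 9177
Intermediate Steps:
Function('H')(t) = Add(t, Mul(2, Pow(t, 2))) (Function('H')(t) = Add(Add(Pow(t, 2), Pow(t, 2)), t) = Add(Mul(2, Pow(t, 2)), t) = Add(t, Mul(2, Pow(t, 2))))
N = -74 (N = Add(-19, Mul(-1, Mul(5, Add(1, Mul(2, 5))))) = Add(-19, Mul(-1, Mul(5, Add(1, 10)))) = Add(-19, Mul(-1, Mul(5, 11))) = Add(-19, Mul(-1, 55)) = Add(-19, -55) = -74)
Add(Mul(-124, N), Function('L')(7, -1)) = Add(Mul(-124, -74), Add(7, Pow(-1, 2), Mul(-1, 7))) = Add(9176, Add(7, 1, -7)) = Add(9176, 1) = 9177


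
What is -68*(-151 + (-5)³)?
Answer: 18768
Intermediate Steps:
-68*(-151 + (-5)³) = -68*(-151 - 125) = -68*(-276) = 18768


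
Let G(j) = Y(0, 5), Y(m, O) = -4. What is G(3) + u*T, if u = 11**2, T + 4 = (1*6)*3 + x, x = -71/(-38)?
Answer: 72811/38 ≈ 1916.1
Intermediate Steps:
G(j) = -4
x = 71/38 (x = -71*(-1/38) = 71/38 ≈ 1.8684)
T = 603/38 (T = -4 + ((1*6)*3 + 71/38) = -4 + (6*3 + 71/38) = -4 + (18 + 71/38) = -4 + 755/38 = 603/38 ≈ 15.868)
u = 121
G(3) + u*T = -4 + 121*(603/38) = -4 + 72963/38 = 72811/38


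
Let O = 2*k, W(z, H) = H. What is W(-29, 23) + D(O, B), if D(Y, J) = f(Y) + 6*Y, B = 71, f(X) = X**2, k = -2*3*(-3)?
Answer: 1535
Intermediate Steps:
k = 18 (k = -6*(-3) = 18)
O = 36 (O = 2*18 = 36)
D(Y, J) = Y**2 + 6*Y
W(-29, 23) + D(O, B) = 23 + 36*(6 + 36) = 23 + 36*42 = 23 + 1512 = 1535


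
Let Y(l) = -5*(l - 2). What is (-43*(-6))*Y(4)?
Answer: -2580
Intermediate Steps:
Y(l) = 10 - 5*l (Y(l) = -5*(-2 + l) = 10 - 5*l)
(-43*(-6))*Y(4) = (-43*(-6))*(10 - 5*4) = 258*(10 - 20) = 258*(-10) = -2580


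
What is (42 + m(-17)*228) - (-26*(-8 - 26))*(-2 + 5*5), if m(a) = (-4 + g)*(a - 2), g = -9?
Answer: 36026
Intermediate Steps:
m(a) = 26 - 13*a (m(a) = (-4 - 9)*(a - 2) = -13*(-2 + a) = 26 - 13*a)
(42 + m(-17)*228) - (-26*(-8 - 26))*(-2 + 5*5) = (42 + (26 - 13*(-17))*228) - (-26*(-8 - 26))*(-2 + 5*5) = (42 + (26 + 221)*228) - (-26*(-34))*(-2 + 25) = (42 + 247*228) - 884*23 = (42 + 56316) - 1*20332 = 56358 - 20332 = 36026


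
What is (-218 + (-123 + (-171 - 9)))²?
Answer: 271441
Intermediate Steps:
(-218 + (-123 + (-171 - 9)))² = (-218 + (-123 - 180))² = (-218 - 303)² = (-521)² = 271441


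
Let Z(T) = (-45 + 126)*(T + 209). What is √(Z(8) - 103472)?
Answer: I*√85895 ≈ 293.08*I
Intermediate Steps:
Z(T) = 16929 + 81*T (Z(T) = 81*(209 + T) = 16929 + 81*T)
√(Z(8) - 103472) = √((16929 + 81*8) - 103472) = √((16929 + 648) - 103472) = √(17577 - 103472) = √(-85895) = I*√85895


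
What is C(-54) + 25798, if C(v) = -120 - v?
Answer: 25732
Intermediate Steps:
C(-54) + 25798 = (-120 - 1*(-54)) + 25798 = (-120 + 54) + 25798 = -66 + 25798 = 25732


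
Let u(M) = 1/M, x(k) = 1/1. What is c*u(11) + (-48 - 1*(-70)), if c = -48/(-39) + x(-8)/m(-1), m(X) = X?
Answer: 3149/143 ≈ 22.021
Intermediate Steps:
x(k) = 1
c = 3/13 (c = -48/(-39) + 1/(-1) = -48*(-1/39) + 1*(-1) = 16/13 - 1 = 3/13 ≈ 0.23077)
c*u(11) + (-48 - 1*(-70)) = (3/13)/11 + (-48 - 1*(-70)) = (3/13)*(1/11) + (-48 + 70) = 3/143 + 22 = 3149/143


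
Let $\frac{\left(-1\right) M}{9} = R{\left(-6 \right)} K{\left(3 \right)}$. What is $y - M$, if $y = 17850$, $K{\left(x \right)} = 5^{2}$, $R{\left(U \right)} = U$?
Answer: $16500$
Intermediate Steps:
$K{\left(x \right)} = 25$
$M = 1350$ ($M = - 9 \left(\left(-6\right) 25\right) = \left(-9\right) \left(-150\right) = 1350$)
$y - M = 17850 - 1350 = 16500$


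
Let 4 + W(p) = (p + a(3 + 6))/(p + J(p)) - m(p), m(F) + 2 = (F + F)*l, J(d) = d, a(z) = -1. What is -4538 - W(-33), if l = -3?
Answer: -143171/33 ≈ -4338.5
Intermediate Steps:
m(F) = -2 - 6*F (m(F) = -2 + (F + F)*(-3) = -2 + (2*F)*(-3) = -2 - 6*F)
W(p) = -2 + 6*p + (-1 + p)/(2*p) (W(p) = -4 + ((p - 1)/(p + p) - (-2 - 6*p)) = -4 + ((-1 + p)/((2*p)) + (2 + 6*p)) = -4 + ((-1 + p)*(1/(2*p)) + (2 + 6*p)) = -4 + ((-1 + p)/(2*p) + (2 + 6*p)) = -4 + (2 + 6*p + (-1 + p)/(2*p)) = -2 + 6*p + (-1 + p)/(2*p))
-4538 - W(-33) = -4538 - (-3/2 + 6*(-33) - ½/(-33)) = -4538 - (-3/2 - 198 - ½*(-1/33)) = -4538 - (-3/2 - 198 + 1/66) = -4538 - 1*(-6583/33) = -4538 + 6583/33 = -143171/33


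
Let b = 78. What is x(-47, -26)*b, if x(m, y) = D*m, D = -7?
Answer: 25662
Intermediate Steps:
x(m, y) = -7*m
x(-47, -26)*b = -7*(-47)*78 = 329*78 = 25662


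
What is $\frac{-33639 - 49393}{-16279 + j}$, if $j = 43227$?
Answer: $- \frac{20758}{6737} \approx -3.0812$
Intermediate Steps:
$\frac{-33639 - 49393}{-16279 + j} = \frac{-33639 - 49393}{-16279 + 43227} = - \frac{83032}{26948} = \left(-83032\right) \frac{1}{26948} = - \frac{20758}{6737}$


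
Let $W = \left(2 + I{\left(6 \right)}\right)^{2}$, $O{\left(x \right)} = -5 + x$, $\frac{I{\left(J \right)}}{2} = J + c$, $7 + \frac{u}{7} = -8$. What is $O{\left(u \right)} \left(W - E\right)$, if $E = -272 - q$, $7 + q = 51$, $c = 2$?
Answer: $-70400$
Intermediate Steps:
$u = -105$ ($u = -49 + 7 \left(-8\right) = -49 - 56 = -105$)
$q = 44$ ($q = -7 + 51 = 44$)
$I{\left(J \right)} = 4 + 2 J$ ($I{\left(J \right)} = 2 \left(J + 2\right) = 2 \left(2 + J\right) = 4 + 2 J$)
$W = 324$ ($W = \left(2 + \left(4 + 2 \cdot 6\right)\right)^{2} = \left(2 + \left(4 + 12\right)\right)^{2} = \left(2 + 16\right)^{2} = 18^{2} = 324$)
$E = -316$ ($E = -272 - 44 = -316$)
$O{\left(u \right)} \left(W - E\right) = \left(-5 - 105\right) \left(324 - -316\right) = - 110 \left(324 + 316\right) = \left(-110\right) 640 = -70400$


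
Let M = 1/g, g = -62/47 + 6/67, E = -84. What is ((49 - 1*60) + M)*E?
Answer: 960561/968 ≈ 992.32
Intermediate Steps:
g = -3872/3149 (g = -62*1/47 + 6*(1/67) = -62/47 + 6/67 = -3872/3149 ≈ -1.2296)
M = -3149/3872 (M = 1/(-3872/3149) = -3149/3872 ≈ -0.81327)
((49 - 1*60) + M)*E = ((49 - 1*60) - 3149/3872)*(-84) = ((49 - 60) - 3149/3872)*(-84) = (-11 - 3149/3872)*(-84) = -45741/3872*(-84) = 960561/968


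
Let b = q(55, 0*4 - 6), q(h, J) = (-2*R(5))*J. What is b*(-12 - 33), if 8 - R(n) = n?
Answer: -1620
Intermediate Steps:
R(n) = 8 - n
q(h, J) = -6*J (q(h, J) = (-2*(8 - 1*5))*J = (-2*(8 - 5))*J = (-2*3)*J = -6*J)
b = 36 (b = -6*(0*4 - 6) = -6*(0 - 6) = -6*(-6) = 36)
b*(-12 - 33) = 36*(-12 - 33) = 36*(-45) = -1620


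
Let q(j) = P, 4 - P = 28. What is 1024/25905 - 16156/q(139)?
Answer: 11626271/17270 ≈ 673.21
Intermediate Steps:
P = -24 (P = 4 - 1*28 = 4 - 28 = -24)
q(j) = -24
1024/25905 - 16156/q(139) = 1024/25905 - 16156/(-24) = 1024*(1/25905) - 16156*(-1/24) = 1024/25905 + 4039/6 = 11626271/17270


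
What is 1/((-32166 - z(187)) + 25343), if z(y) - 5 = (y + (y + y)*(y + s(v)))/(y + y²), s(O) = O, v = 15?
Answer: -188/1284069 ≈ -0.00014641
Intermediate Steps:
z(y) = 5 + (y + 2*y*(15 + y))/(y + y²) (z(y) = 5 + (y + (y + y)*(y + 15))/(y + y²) = 5 + (y + (2*y)*(15 + y))/(y + y²) = 5 + (y + 2*y*(15 + y))/(y + y²))
1/((-32166 - z(187)) + 25343) = 1/((-32166 - (36 + 7*187)/(1 + 187)) + 25343) = 1/((-32166 - (36 + 1309)/188) + 25343) = 1/((-32166 - 1345/188) + 25343) = 1/(-6048553/188 + 25343) = 1/(-1284069/188) = -188/1284069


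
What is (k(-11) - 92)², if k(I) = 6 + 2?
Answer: 7056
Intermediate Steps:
k(I) = 8
(k(-11) - 92)² = (8 - 92)² = (-84)² = 7056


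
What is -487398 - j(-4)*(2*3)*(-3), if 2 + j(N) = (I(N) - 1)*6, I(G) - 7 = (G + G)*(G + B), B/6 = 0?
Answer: -483330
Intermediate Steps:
B = 0 (B = 6*0 = 0)
I(G) = 7 + 2*G² (I(G) = 7 + (G + G)*(G + 0) = 7 + (2*G)*G = 7 + 2*G²)
j(N) = 34 + 12*N² (j(N) = -2 + ((7 + 2*N²) - 1)*6 = -2 + (6 + 2*N²)*6 = -2 + (36 + 12*N²) = 34 + 12*N²)
-487398 - j(-4)*(2*3)*(-3) = -487398 - (34 + 12*(-4)²)*(2*3)*(-3) = -487398 - (34 + 12*16)*6*(-3) = -487398 - (34 + 192)*(-18) = -487398 - 226*(-18) = -487398 - 1*(-4068) = -487398 + 4068 = -483330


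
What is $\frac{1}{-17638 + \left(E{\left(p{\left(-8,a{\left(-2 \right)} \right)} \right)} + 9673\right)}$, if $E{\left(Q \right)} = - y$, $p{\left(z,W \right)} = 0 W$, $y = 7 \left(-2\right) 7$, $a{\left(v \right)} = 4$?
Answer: $- \frac{1}{7867} \approx -0.00012711$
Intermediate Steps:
$y = -98$ ($y = \left(-14\right) 7 = -98$)
$p{\left(z,W \right)} = 0$
$E{\left(Q \right)} = 98$ ($E{\left(Q \right)} = \left(-1\right) \left(-98\right) = 98$)
$\frac{1}{-17638 + \left(E{\left(p{\left(-8,a{\left(-2 \right)} \right)} \right)} + 9673\right)} = \frac{1}{-17638 + \left(98 + 9673\right)} = \frac{1}{-17638 + 9771} = \frac{1}{-7867} = - \frac{1}{7867}$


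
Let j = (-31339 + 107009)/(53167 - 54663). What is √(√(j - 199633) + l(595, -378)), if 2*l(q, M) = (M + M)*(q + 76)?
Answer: √(-35477868888 + 2618*I*√570019197)/374 ≈ 0.44364 + 503.63*I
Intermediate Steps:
j = -37835/748 (j = 75670/(-1496) = 75670*(-1/1496) = -37835/748 ≈ -50.582)
l(q, M) = M*(76 + q) (l(q, M) = ((M + M)*(q + 76))/2 = ((2*M)*(76 + q))/2 = (2*M*(76 + q))/2 = M*(76 + q))
√(√(j - 199633) + l(595, -378)) = √(√(-37835/748 - 199633) - 378*(76 + 595)) = √(√(-149363319/748) - 378*671) = √(7*I*√570019197/374 - 253638) = √(-253638 + 7*I*√570019197/374)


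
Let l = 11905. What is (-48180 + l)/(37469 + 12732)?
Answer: -36275/50201 ≈ -0.72260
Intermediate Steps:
(-48180 + l)/(37469 + 12732) = (-48180 + 11905)/(37469 + 12732) = -36275/50201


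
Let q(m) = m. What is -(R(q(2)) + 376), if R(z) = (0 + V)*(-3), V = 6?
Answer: -358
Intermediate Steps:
R(z) = -18 (R(z) = (0 + 6)*(-3) = 6*(-3) = -18)
-(R(q(2)) + 376) = -(-18 + 376) = -1*358 = -358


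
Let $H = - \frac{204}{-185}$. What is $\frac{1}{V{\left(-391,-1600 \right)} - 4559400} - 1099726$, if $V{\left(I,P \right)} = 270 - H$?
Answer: $- \frac{927552077044589}{843439254} \approx -1.0997 \cdot 10^{6}$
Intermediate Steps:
$H = \frac{204}{185}$ ($H = \left(-204\right) \left(- \frac{1}{185}\right) = \frac{204}{185} \approx 1.1027$)
$V{\left(I,P \right)} = \frac{49746}{185}$ ($V{\left(I,P \right)} = 270 - \frac{204}{185} = \frac{49746}{185}$)
$\frac{1}{V{\left(-391,-1600 \right)} - 4559400} - 1099726 = \frac{1}{\frac{49746}{185} - 4559400} - 1099726 = \frac{1}{- \frac{843439254}{185}} - 1099726 = - \frac{185}{843439254} - 1099726 = - \frac{927552077044589}{843439254}$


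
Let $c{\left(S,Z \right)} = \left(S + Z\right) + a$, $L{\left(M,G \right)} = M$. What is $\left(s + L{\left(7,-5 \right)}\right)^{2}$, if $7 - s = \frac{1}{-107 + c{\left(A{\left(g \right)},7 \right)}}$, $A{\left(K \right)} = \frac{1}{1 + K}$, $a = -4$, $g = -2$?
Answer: $\frac{2163841}{11025} \approx 196.27$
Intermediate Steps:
$c{\left(S,Z \right)} = -4 + S + Z$ ($c{\left(S,Z \right)} = \left(S + Z\right) - 4 = -4 + S + Z$)
$s = \frac{736}{105}$ ($s = 7 - \frac{1}{-107 + \left(-4 + \frac{1}{1 - 2} + 7\right)} = 7 - \frac{1}{-107 + \left(-4 + \frac{1}{-1} + 7\right)} = 7 - \frac{1}{-107 - -2} = 7 - \frac{1}{-107 + 2} = 7 - \frac{1}{-105} = 7 - - \frac{1}{105} = 7 + \frac{1}{105} = \frac{736}{105} \approx 7.0095$)
$\left(s + L{\left(7,-5 \right)}\right)^{2} = \left(\frac{736}{105} + 7\right)^{2} = \left(\frac{1471}{105}\right)^{2} = \frac{2163841}{11025}$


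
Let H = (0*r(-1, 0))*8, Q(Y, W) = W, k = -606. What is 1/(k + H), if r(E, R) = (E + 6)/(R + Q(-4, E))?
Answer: -1/606 ≈ -0.0016502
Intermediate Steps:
r(E, R) = (6 + E)/(E + R) (r(E, R) = (E + 6)/(R + E) = (6 + E)/(E + R))
H = 0 (H = (0*((6 - 1)/(-1 + 0)))*8 = (0*(5/(-1)))*8 = (0*(-1*5))*8 = (0*(-5))*8 = 0*8 = 0)
1/(k + H) = 1/(-606 + 0) = 1/(-606) = -1/606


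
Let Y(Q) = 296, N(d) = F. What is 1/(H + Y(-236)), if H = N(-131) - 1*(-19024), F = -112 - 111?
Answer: 1/19097 ≈ 5.2364e-5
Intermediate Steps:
F = -223
N(d) = -223
H = 18801 (H = -223 - 1*(-19024) = -223 + 19024 = 18801)
1/(H + Y(-236)) = 1/(18801 + 296) = 1/19097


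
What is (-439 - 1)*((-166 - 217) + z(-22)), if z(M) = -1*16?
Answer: 175560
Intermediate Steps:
z(M) = -16
(-439 - 1)*((-166 - 217) + z(-22)) = (-439 - 1)*((-166 - 217) - 16) = -440*(-383 - 16) = -440*(-399) = 175560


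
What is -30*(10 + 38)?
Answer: -1440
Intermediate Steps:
-30*(10 + 38) = -30*48 = -1440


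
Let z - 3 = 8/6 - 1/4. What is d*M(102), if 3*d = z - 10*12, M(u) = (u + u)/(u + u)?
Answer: -1391/36 ≈ -38.639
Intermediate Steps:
M(u) = 1 (M(u) = (2*u)/((2*u)) = (2*u)*(1/(2*u)) = 1)
z = 49/12 (z = 3 + (8/6 - 1/4) = 3 + (8*(⅙) - 1*¼) = 3 + (4/3 - ¼) = 3 + 13/12 = 49/12 ≈ 4.0833)
d = -1391/36 (d = (49/12 - 10*12)/3 = (49/12 - 120)/3 = (⅓)*(-1391/12) = -1391/36 ≈ -38.639)
d*M(102) = -1391/36*1 = -1391/36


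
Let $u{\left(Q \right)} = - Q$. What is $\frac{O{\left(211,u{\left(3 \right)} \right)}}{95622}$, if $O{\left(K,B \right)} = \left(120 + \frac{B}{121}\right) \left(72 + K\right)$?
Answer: $\frac{1369437}{3856754} \approx 0.35507$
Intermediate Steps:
$O{\left(K,B \right)} = \left(72 + K\right) \left(120 + \frac{B}{121}\right)$ ($O{\left(K,B \right)} = \left(120 + B \frac{1}{121}\right) \left(72 + K\right) = \left(120 + \frac{B}{121}\right) \left(72 + K\right) = \left(72 + K\right) \left(120 + \frac{B}{121}\right)$)
$\frac{O{\left(211,u{\left(3 \right)} \right)}}{95622} = \frac{8640 + 120 \cdot 211 + \frac{72 \left(\left(-1\right) 3\right)}{121} + \frac{1}{121} \left(\left(-1\right) 3\right) 211}{95622} = \left(8640 + 25320 + \frac{72}{121} \left(-3\right) + \frac{1}{121} \left(-3\right) 211\right) \frac{1}{95622} = \left(8640 + 25320 - \frac{216}{121} - \frac{633}{121}\right) \frac{1}{95622} = \frac{4108311}{121} \cdot \frac{1}{95622} = \frac{1369437}{3856754}$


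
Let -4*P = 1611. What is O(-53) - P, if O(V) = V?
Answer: 1399/4 ≈ 349.75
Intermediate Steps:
P = -1611/4 (P = -¼*1611 = -1611/4 ≈ -402.75)
O(-53) - P = -53 - 1*(-1611/4) = -53 + 1611/4 = 1399/4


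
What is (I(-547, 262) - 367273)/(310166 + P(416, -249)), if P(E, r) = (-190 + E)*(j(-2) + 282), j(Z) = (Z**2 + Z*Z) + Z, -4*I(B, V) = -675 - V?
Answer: -1468155/1501016 ≈ -0.97811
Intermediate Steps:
I(B, V) = 675/4 + V/4 (I(B, V) = -(-675 - V)/4 = 675/4 + V/4)
j(Z) = Z + 2*Z**2 (j(Z) = (Z**2 + Z**2) + Z = 2*Z**2 + Z = Z + 2*Z**2)
P(E, r) = -54720 + 288*E (P(E, r) = (-190 + E)*(-2*(1 + 2*(-2)) + 282) = (-190 + E)*(-2*(1 - 4) + 282) = (-190 + E)*(-2*(-3) + 282) = (-190 + E)*(6 + 282) = (-190 + E)*288 = -54720 + 288*E)
(I(-547, 262) - 367273)/(310166 + P(416, -249)) = ((675/4 + (1/4)*262) - 367273)/(310166 + (-54720 + 288*416)) = ((675/4 + 131/2) - 367273)/(310166 + (-54720 + 119808)) = (937/4 - 367273)/(310166 + 65088) = -1468155/4/375254 = -1468155/4*1/375254 = -1468155/1501016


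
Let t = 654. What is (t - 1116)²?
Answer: 213444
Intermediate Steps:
(t - 1116)² = (654 - 1116)² = (-462)² = 213444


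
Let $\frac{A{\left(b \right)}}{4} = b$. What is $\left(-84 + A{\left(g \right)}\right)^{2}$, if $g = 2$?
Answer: $5776$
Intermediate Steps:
$A{\left(b \right)} = 4 b$
$\left(-84 + A{\left(g \right)}\right)^{2} = \left(-84 + 4 \cdot 2\right)^{2} = \left(-84 + 8\right)^{2} = \left(-76\right)^{2} = 5776$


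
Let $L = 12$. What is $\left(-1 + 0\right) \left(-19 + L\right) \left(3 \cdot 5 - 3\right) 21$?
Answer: $1764$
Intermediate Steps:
$\left(-1 + 0\right) \left(-19 + L\right) \left(3 \cdot 5 - 3\right) 21 = \left(-1 + 0\right) \left(-19 + 12\right) \left(3 \cdot 5 - 3\right) 21 = \left(-1\right) \left(-7\right) \left(15 - 3\right) 21 = 7 \cdot 12 \cdot 21 = 84 \cdot 21 = 1764$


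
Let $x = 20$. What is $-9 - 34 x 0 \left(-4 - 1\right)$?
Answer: $-9$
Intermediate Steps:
$-9 - 34 x 0 \left(-4 - 1\right) = -9 - 34 \cdot 20 \cdot 0 \left(-4 - 1\right) = -9 - 34 \cdot 20 \cdot 0 \left(-5\right) = -9 - 34 \cdot 20 \cdot 0 = -9 - 0 = -9 + 0 = -9$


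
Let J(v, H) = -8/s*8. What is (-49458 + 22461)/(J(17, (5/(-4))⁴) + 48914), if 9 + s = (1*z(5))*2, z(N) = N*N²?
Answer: -6506277/11788210 ≈ -0.55193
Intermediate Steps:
z(N) = N³
s = 241 (s = -9 + (1*5³)*2 = -9 + (1*125)*2 = -9 + 125*2 = -9 + 250 = 241)
J(v, H) = -64/241 (J(v, H) = -8/241*8 = -64/241)
(-49458 + 22461)/(J(17, (5/(-4))⁴) + 48914) = (-49458 + 22461)/(-64/241 + 48914) = -26997/11788210/241 = -26997*241/11788210 = -6506277/11788210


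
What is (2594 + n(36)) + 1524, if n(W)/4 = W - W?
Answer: 4118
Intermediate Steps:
n(W) = 0 (n(W) = 4*(W - W) = 4*0 = 0)
(2594 + n(36)) + 1524 = (2594 + 0) + 1524 = 2594 + 1524 = 4118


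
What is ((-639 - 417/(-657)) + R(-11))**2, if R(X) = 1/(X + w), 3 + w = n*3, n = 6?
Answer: 312468702121/767376 ≈ 4.0719e+5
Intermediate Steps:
w = 15 (w = -3 + 6*3 = -3 + 18 = 15)
R(X) = 1/(15 + X) (R(X) = 1/(X + 15) = 1/(15 + X))
((-639 - 417/(-657)) + R(-11))**2 = ((-639 - 417/(-657)) + 1/(15 - 11))**2 = ((-639 - 417*(-1)/657) + 1/4)**2 = ((-639 - 1*(-139/219)) + 1/4)**2 = ((-639 + 139/219) + 1/4)**2 = (-139802/219 + 1/4)**2 = (-558989/876)**2 = 312468702121/767376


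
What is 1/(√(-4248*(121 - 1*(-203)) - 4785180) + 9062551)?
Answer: 9062551/82129836789133 - 2*I*√1540383/82129836789133 ≈ 1.1034e-7 - 3.0223e-11*I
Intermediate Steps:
1/(√(-4248*(121 - 1*(-203)) - 4785180) + 9062551) = 1/(√(-4248*(121 + 203) - 4785180) + 9062551) = 1/(√(-4248*324 - 4785180) + 9062551) = 1/(√(-1376352 - 4785180) + 9062551) = 1/(√(-6161532) + 9062551) = 1/(2*I*√1540383 + 9062551) = 1/(9062551 + 2*I*√1540383)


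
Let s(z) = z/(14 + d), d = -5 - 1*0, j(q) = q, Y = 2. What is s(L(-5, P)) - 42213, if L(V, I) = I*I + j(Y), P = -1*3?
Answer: -379906/9 ≈ -42212.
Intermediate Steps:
P = -3
d = -5 (d = -5 + 0 = -5)
L(V, I) = 2 + I**2 (L(V, I) = I*I + 2 = I**2 + 2 = 2 + I**2)
s(z) = z/9 (s(z) = z/(14 - 5) = z/9)
s(L(-5, P)) - 42213 = (2 + (-3)**2)/9 - 42213 = (2 + 9)/9 - 42213 = (1/9)*11 - 42213 = 11/9 - 42213 = -379906/9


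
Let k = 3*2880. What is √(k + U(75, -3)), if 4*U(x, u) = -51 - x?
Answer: 3*√3826/2 ≈ 92.782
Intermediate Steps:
U(x, u) = -51/4 - x/4 (U(x, u) = (-51 - x)/4 = -51/4 - x/4)
k = 8640
√(k + U(75, -3)) = √(8640 + (-51/4 - ¼*75)) = √(8640 + (-51/4 - 75/4)) = √(8640 - 63/2) = √(17217/2) = 3*√3826/2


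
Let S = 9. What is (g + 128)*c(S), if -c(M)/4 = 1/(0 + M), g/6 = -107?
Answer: 2056/9 ≈ 228.44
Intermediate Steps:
g = -642 (g = 6*(-107) = -642)
c(M) = -4/M (c(M) = -4/(0 + M) = -4/M)
(g + 128)*c(S) = (-642 + 128)*(-4/9) = -(-2056)/9 = -514*(-4/9) = 2056/9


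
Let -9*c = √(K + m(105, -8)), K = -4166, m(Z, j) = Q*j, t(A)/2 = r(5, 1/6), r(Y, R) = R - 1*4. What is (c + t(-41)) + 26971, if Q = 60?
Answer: 80890/3 - I*√4646/9 ≈ 26963.0 - 7.5735*I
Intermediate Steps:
r(Y, R) = -4 + R (r(Y, R) = R - 4 = -4 + R)
t(A) = -23/3 (t(A) = 2*(-4 + 1/6) = 2*(-4 + ⅙) = 2*(-23/6) = -23/3)
m(Z, j) = 60*j
c = -I*√4646/9 (c = -√(-4166 + 60*(-8))/9 = -√(-4166 - 480)/9 = -I*√4646/9 ≈ -7.5735*I)
(c + t(-41)) + 26971 = (-I*√4646/9 - 23/3) + 26971 = (-23/3 - I*√4646/9) + 26971 = 80890/3 - I*√4646/9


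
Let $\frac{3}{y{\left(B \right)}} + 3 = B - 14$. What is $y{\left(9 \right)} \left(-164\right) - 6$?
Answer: $\frac{111}{2} \approx 55.5$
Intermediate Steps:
$y{\left(B \right)} = \frac{3}{-17 + B}$ ($y{\left(B \right)} = \frac{3}{-3 + \left(B - 14\right)} = \frac{3}{-3 + \left(-14 + B\right)} = \frac{3}{-17 + B}$)
$y{\left(9 \right)} \left(-164\right) - 6 = \frac{3}{-17 + 9} \left(-164\right) - 6 = \frac{3}{-8} \left(-164\right) - 6 = 3 \left(- \frac{1}{8}\right) \left(-164\right) - 6 = \left(- \frac{3}{8}\right) \left(-164\right) - 6 = \frac{123}{2} - 6 = \frac{111}{2}$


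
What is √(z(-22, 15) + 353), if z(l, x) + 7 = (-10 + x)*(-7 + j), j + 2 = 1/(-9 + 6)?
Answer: √2694/3 ≈ 17.301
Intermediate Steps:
j = -7/3 (j = -2 + 1/(-9 + 6) = -2 + 1/(-3) = -2 - ⅓ = -7/3 ≈ -2.3333)
z(l, x) = 259/3 - 28*x/3 (z(l, x) = -7 + (-10 + x)*(-7 - 7/3) = -7 + (-10 + x)*(-28/3) = -7 + (280/3 - 28*x/3) = 259/3 - 28*x/3)
√(z(-22, 15) + 353) = √((259/3 - 28/3*15) + 353) = √((259/3 - 140) + 353) = √(-161/3 + 353) = √(898/3) = √2694/3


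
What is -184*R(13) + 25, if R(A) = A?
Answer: -2367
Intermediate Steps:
-184*R(13) + 25 = -184*13 + 25 = -2392 + 25 = -2367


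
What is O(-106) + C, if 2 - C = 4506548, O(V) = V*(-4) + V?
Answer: -4506228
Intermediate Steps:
O(V) = -3*V (O(V) = -4*V + V = -3*V)
C = -4506546 (C = 2 - 1*4506548 = 2 - 4506548 = -4506546)
O(-106) + C = -3*(-106) - 4506546 = 318 - 4506546 = -4506228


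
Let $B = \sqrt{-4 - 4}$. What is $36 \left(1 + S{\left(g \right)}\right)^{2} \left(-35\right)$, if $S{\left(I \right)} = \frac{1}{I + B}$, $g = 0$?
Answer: $- \frac{2205}{2} + 630 i \sqrt{2} \approx -1102.5 + 890.95 i$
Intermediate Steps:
$B = 2 i \sqrt{2}$ ($B = \sqrt{-8} = 2 i \sqrt{2} \approx 2.8284 i$)
$S{\left(I \right)} = \frac{1}{I + 2 i \sqrt{2}}$
$36 \left(1 + S{\left(g \right)}\right)^{2} \left(-35\right) = 36 \left(1 + \frac{1}{0 + 2 i \sqrt{2}}\right)^{2} \left(-35\right) = 36 \left(1 + \frac{1}{2 i \sqrt{2}}\right)^{2} \left(-35\right) = 36 \left(1 - \frac{i \sqrt{2}}{4}\right)^{2} \left(-35\right) = - 1260 \left(1 - \frac{i \sqrt{2}}{4}\right)^{2}$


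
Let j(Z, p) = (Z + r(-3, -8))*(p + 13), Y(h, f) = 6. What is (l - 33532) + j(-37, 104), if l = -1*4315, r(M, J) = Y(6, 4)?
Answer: -41474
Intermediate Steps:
r(M, J) = 6
j(Z, p) = (6 + Z)*(13 + p) (j(Z, p) = (Z + 6)*(p + 13) = (6 + Z)*(13 + p))
l = -4315
(l - 33532) + j(-37, 104) = (-4315 - 33532) + (78 + 6*104 + 13*(-37) - 37*104) = -37847 + (78 + 624 - 481 - 3848) = -37847 - 3627 = -41474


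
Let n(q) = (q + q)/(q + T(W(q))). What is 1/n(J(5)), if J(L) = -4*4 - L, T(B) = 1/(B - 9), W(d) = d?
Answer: 631/1260 ≈ 0.50079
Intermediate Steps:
T(B) = 1/(-9 + B)
J(L) = -16 - L
n(q) = 2*q/(q + 1/(-9 + q)) (n(q) = (q + q)/(q + 1/(-9 + q)) = (2*q)/(q + 1/(-9 + q)) = 2*q/(q + 1/(-9 + q)))
1/n(J(5)) = 1/(2*(-16 - 1*5)*(-9 + (-16 - 1*5))/(1 + (-16 - 1*5)*(-9 + (-16 - 1*5)))) = 1/(2*(-16 - 5)*(-9 + (-16 - 5))/(1 + (-16 - 5)*(-9 + (-16 - 5)))) = 1/(2*(-21)*(-9 - 21)/(1 - 21*(-9 - 21))) = 1/(2*(-21)*(-30)/(1 - 21*(-30))) = 1/(2*(-21)*(-30)/(1 + 630)) = 1/(2*(-21)*(-30)/631) = 1/(2*(-21)*(1/631)*(-30)) = 1/(1260/631) = 631/1260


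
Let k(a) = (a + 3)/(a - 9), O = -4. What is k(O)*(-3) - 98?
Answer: -1277/13 ≈ -98.231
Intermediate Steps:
k(a) = (3 + a)/(-9 + a)
k(O)*(-3) - 98 = ((3 - 4)/(-9 - 4))*(-3) - 98 = (-1/(-13))*(-3) - 98 = -1/13*(-1)*(-3) - 98 = (1/13)*(-3) - 98 = -3/13 - 98 = -1277/13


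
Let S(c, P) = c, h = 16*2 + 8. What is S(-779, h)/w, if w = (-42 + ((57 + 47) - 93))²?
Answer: -779/961 ≈ -0.81061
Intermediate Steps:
h = 40 (h = 32 + 8 = 40)
w = 961 (w = (-42 + (104 - 93))² = (-42 + 11)² = (-31)² = 961)
S(-779, h)/w = -779/961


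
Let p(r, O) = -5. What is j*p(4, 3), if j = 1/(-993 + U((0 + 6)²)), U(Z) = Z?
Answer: 5/957 ≈ 0.0052247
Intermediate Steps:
j = -1/957 (j = 1/(-993 + (0 + 6)²) = 1/(-993 + 6²) = 1/(-993 + 36) = 1/(-957) = -1/957 ≈ -0.0010449)
j*p(4, 3) = -1/957*(-5) = 5/957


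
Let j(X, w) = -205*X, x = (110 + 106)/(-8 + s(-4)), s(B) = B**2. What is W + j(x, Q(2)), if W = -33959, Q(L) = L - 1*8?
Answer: -39494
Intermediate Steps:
Q(L) = -8 + L (Q(L) = L - 8 = -8 + L)
x = 27 (x = (110 + 106)/(-8 + (-4)**2) = 216/(-8 + 16) = 216/8 = 216*(1/8) = 27)
W + j(x, Q(2)) = -33959 - 205*27 = -33959 - 5535 = -39494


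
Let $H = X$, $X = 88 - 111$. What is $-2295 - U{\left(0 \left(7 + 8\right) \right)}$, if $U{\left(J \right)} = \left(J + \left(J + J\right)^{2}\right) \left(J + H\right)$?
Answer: $-2295$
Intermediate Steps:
$X = -23$
$H = -23$
$U{\left(J \right)} = \left(-23 + J\right) \left(J + 4 J^{2}\right)$ ($U{\left(J \right)} = \left(J + \left(J + J\right)^{2}\right) \left(J - 23\right) = \left(J + \left(2 J\right)^{2}\right) \left(-23 + J\right) = \left(J + 4 J^{2}\right) \left(-23 + J\right) = \left(-23 + J\right) \left(J + 4 J^{2}\right)$)
$-2295 - U{\left(0 \left(7 + 8\right) \right)} = -2295 - 0 \left(7 + 8\right) \left(-23 - 91 \cdot 0 \left(7 + 8\right) + 4 \left(0 \left(7 + 8\right)\right)^{2}\right) = -2295 - 0 \cdot 15 \left(-23 - 91 \cdot 0 \cdot 15 + 4 \left(0 \cdot 15\right)^{2}\right) = -2295 - 0 \left(-23 - 0 + 4 \cdot 0^{2}\right) = -2295 - 0 \left(-23 + 0 + 4 \cdot 0\right) = -2295 - 0 \left(-23 + 0 + 0\right) = -2295 - 0 \left(-23\right) = -2295 - 0 = -2295 + 0 = -2295$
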